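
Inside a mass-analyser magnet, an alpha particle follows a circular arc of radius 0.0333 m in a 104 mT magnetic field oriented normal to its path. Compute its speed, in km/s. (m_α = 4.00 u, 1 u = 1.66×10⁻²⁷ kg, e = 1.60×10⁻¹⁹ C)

v ≈ 167 km/s

From qvB = mv²/r, v = qBr/m.
v = (2×1.60×10^-19)(0.104)(0.0333) / (6.64×10^-27) = 1.67×10^5 m/s.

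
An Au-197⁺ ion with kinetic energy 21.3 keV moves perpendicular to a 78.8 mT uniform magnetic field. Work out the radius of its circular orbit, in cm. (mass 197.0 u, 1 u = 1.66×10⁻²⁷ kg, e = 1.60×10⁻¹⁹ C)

Convert the energy: K = 21.3 keV = 3.41×10^-15 J.
v = √(2K/m) = √(2·3.41×10^-15/3.27×10^-25) = 1.44×10^5 m/s.
r = mv/(qB) = (3.27×10^-25)(1.44×10^5) / [(1×1.60×10^-19)(0.0788)] = 3.74 m.

r ≈ 374 cm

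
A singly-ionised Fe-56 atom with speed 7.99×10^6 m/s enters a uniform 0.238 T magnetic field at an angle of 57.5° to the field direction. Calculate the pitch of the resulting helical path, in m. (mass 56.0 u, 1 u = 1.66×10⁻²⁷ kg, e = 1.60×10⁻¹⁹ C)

The velocity component along B is v∥ = v cos57.5° = 4.29×10^6 m/s.
The cyclotron period T = 2πm/(qB) = 1.53×10^-5 s is set by m, q, B alone.
Pitch = v∥·T = (4.29×10^6)(1.53×10^-5) = 65.8 m.

pitch ≈ 65.8 m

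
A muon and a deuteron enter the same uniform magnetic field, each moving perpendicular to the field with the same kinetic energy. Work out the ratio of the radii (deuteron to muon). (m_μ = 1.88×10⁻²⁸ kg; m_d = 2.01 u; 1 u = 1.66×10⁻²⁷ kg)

r = √(2mK)/(qB) ⇒ at equal K, r ∝ √m/q.
r_{deuteron}/r_{muon} = 4.21.

ratio ≈ 4.21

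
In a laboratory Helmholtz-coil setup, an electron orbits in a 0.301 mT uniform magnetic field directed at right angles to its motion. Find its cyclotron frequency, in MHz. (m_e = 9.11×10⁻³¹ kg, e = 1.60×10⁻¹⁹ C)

f ≈ 8.41 MHz

f = qB/(2πm) = (1×1.60×10^-19)(3.01×10^-4) / [2π(9.11×10^-31)] = 8.41×10^6 Hz.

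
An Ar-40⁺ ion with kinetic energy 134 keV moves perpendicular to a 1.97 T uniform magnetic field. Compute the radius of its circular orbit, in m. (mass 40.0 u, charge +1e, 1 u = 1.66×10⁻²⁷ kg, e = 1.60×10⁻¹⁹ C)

r ≈ 0.169 m

Convert the energy: K = 134 keV = 2.14×10^-14 J.
v = √(2K/m) = √(2·2.14×10^-14/6.64×10^-26) = 8.04×10^5 m/s.
r = mv/(qB) = (6.64×10^-26)(8.04×10^5) / [(1×1.60×10^-19)(1.97)] = 0.169 m.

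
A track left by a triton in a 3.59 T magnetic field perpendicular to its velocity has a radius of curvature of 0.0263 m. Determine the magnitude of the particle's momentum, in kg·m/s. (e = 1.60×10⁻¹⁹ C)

Since qvB = mv²/r, the momentum p = mv = qBr.
p = (1×1.60×10^-19)(3.59)(0.0263) = 1.51×10^-20 kg·m/s.

p ≈ 1.51×10^-20 kg·m/s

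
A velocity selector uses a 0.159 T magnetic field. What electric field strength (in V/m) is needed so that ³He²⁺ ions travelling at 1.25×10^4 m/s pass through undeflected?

E ≈ 1990 V/m

qE = qvB ⇒ E = vB = (1.25×10^4)(0.159) = 1990 V/m.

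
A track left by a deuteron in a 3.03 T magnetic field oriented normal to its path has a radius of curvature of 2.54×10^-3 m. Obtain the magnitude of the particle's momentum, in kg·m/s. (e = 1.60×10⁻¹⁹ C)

Since qvB = mv²/r, the momentum p = mv = qBr.
p = (1×1.60×10^-19)(3.03)(2.54×10^-3) = 1.23×10^-21 kg·m/s.

p ≈ 1.23×10^-21 kg·m/s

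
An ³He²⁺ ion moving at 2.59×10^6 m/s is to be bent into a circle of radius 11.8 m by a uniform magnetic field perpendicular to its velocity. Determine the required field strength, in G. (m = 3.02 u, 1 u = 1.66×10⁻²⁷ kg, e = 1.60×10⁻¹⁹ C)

B ≈ 34.4 G

qvB = mv²/r gives B = mv/(qr).
B = (5.01×10^-27)(2.59×10^6) / [(2×1.60×10^-19)(11.8)] = 3.44×10^-3 T.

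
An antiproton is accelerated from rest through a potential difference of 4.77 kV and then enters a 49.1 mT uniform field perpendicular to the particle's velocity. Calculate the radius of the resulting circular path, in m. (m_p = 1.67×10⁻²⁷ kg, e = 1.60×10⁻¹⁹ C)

The kinetic energy gained is K = qV = (1×1.60×10^-19)(4770) = 7.63×10^-16 J.
v = √(2K/m) = 9.56×10^5 m/s.
r = mv/(qB) = (1.67×10^-27)(9.56×10^5) / [(1×1.60×10^-19)(0.0491)] = 0.203 m.

r ≈ 0.203 m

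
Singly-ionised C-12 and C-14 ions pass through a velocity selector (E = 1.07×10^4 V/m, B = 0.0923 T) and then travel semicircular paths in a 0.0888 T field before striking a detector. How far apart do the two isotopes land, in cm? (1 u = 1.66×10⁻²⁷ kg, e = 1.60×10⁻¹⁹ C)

Both emerge at v = E/B₁ = 1.16×10^5 m/s.
r = mv/(qB₂), so r₁ = 0.1625 m and r₂ = 0.1896 m, giving Δr = 0.0271 m.
After a semicircle each ion lands a diameter 2r from the entry slit, so the separation is 2Δr = 0.0542 m.

Δd ≈ 5.42 cm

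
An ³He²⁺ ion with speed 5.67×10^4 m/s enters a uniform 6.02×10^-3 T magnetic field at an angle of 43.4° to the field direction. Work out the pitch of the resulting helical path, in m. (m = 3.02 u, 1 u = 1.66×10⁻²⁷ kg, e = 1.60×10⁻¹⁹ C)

pitch ≈ 0.674 m

The velocity component along B is v∥ = v cos43.4° = 4.12×10^4 m/s.
The cyclotron period T = 2πm/(qB) = 1.64×10^-5 s is set by m, q, B alone.
Pitch = v∥·T = (4.12×10^4)(1.64×10^-5) = 0.674 m.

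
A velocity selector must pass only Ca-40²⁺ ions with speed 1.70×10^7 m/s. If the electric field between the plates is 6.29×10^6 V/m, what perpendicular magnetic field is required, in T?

qE = qvB ⇒ B = E/v = (6.29×10^6) / (1.70×10^7) = 0.370 T.

B ≈ 0.370 T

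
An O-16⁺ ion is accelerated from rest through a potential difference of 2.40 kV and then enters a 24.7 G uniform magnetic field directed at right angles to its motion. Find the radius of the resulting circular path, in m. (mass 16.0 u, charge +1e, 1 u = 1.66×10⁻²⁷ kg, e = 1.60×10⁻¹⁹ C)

The kinetic energy gained is K = qV = (1×1.60×10^-19)(2400) = 3.84×10^-16 J.
v = √(2K/m) = 1.70×10^5 m/s.
r = mv/(qB) = (2.66×10^-26)(1.70×10^5) / [(1×1.60×10^-19)(2.47×10^-3)] = 11.4 m.

r ≈ 11.4 m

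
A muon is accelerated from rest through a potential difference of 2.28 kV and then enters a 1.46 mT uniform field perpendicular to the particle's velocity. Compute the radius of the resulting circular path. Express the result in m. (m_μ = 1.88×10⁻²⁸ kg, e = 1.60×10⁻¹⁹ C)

The kinetic energy gained is K = qV = (1×1.60×10^-19)(2280) = 3.65×10^-16 J.
v = √(2K/m) = 1.97×10^6 m/s.
r = mv/(qB) = (1.88×10^-28)(1.97×10^6) / [(1×1.60×10^-19)(1.46×10^-3)] = 1.59 m.

r ≈ 1.59 m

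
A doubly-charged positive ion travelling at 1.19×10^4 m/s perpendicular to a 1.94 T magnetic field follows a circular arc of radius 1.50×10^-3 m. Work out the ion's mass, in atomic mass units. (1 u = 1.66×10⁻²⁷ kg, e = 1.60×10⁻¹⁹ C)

qvB = mv²/r ⇒ m = qBr/v.
m = (2×1.60×10^-19)(1.94)(1.50×10^-3) / (1.19×10^4) = 7.83×10^-26 kg = 47.1 u.

m ≈ 47.1 u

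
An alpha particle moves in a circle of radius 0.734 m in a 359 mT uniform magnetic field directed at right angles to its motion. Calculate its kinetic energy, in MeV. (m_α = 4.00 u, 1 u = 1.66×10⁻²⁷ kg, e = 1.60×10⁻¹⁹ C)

K ≈ 3.35 MeV

v = qBr/m = (2×1.60×10^-19)(0.359)(0.734) / (6.64×10^-27) = 1.27×10^7 m/s.
K = ½mv² = 0.5·(6.64×10^-27)·(1.27×10^7)² = 5.35×10^-13 J = 3.35 MeV.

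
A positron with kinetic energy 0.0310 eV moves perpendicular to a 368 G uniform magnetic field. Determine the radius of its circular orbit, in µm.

r ≈ 16.1 µm

Convert the energy: K = 0.0310 eV = 4.96×10^-21 J.
v = √(2K/m) = √(2·4.96×10^-21/9.11×10^-31) = 1.04×10^5 m/s.
r = mv/(qB) = (9.11×10^-31)(1.04×10^5) / [(1×1.60×10^-19)(0.0368)] = 1.61×10^-5 m.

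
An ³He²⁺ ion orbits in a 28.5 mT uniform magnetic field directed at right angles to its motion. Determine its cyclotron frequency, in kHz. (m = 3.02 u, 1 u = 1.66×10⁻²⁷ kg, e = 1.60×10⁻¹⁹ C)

f = qB/(2πm) = (2×1.60×10^-19)(0.0285) / [2π(5.01×10^-27)] = 2.90×10^5 Hz.

f ≈ 290 kHz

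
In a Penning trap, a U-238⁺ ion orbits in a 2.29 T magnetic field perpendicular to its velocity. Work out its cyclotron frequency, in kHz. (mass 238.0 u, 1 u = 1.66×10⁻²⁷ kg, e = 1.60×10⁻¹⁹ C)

f ≈ 148 kHz

f = qB/(2πm) = (1×1.60×10^-19)(2.29) / [2π(3.95×10^-25)] = 1.48×10^5 Hz.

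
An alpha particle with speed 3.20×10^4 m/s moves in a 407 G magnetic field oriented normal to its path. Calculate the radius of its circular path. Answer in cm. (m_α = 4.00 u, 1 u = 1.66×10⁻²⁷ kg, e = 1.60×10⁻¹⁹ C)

The magnetic force provides the centripetal force: qvB = mv²/r, so r = mv/(qB).
r = (6.64×10^-27 kg)(3.20×10^4 m/s) / [(2×1.60×10^-19 C)(0.0407 T)] = 0.0163 m.

r ≈ 1.63 cm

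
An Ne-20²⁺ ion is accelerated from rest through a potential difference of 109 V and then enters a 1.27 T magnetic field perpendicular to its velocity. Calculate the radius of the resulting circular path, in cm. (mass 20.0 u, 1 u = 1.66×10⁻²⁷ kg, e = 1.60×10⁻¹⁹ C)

r ≈ 0.374 cm

The kinetic energy gained is K = qV = (2×1.60×10^-19)(109) = 3.49×10^-17 J.
v = √(2K/m) = 4.58×10^4 m/s.
r = mv/(qB) = (3.32×10^-26)(4.58×10^4) / [(2×1.60×10^-19)(1.27)] = 3.74×10^-3 m.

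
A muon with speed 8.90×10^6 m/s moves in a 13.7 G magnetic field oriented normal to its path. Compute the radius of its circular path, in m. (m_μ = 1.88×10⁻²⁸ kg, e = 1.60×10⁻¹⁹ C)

r ≈ 7.63 m

The magnetic force provides the centripetal force: qvB = mv²/r, so r = mv/(qB).
r = (1.88×10^-28 kg)(8.90×10^6 m/s) / [(1×1.60×10^-19 C)(1.37×10^-3 T)] = 7.63 m.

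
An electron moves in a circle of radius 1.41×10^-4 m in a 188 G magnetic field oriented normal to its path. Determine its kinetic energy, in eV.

K ≈ 0.617 eV

v = qBr/m = (1×1.60×10^-19)(0.0188)(1.41×10^-4) / (9.11×10^-31) = 4.66×10^5 m/s.
K = ½mv² = 0.5·(9.11×10^-31)·(4.66×10^5)² = 9.87×10^-20 J = 0.617 eV.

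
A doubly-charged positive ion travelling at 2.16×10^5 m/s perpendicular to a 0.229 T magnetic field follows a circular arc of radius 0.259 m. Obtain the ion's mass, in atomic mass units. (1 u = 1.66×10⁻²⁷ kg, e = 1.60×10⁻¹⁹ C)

qvB = mv²/r ⇒ m = qBr/v.
m = (2×1.60×10^-19)(0.229)(0.259) / (2.16×10^5) = 8.79×10^-26 kg = 52.9 u.

m ≈ 52.9 u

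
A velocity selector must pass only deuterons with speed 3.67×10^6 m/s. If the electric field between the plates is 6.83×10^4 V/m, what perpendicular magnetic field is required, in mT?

qE = qvB ⇒ B = E/v = (6.83×10^4) / (3.67×10^6) = 0.0186 T.

B ≈ 18.6 mT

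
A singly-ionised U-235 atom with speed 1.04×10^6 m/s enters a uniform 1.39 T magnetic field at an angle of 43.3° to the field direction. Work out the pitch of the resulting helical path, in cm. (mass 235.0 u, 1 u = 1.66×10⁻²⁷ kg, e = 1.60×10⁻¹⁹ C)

pitch ≈ 834 cm

The velocity component along B is v∥ = v cos43.3° = 7.57×10^5 m/s.
The cyclotron period T = 2πm/(qB) = 1.10×10^-5 s is set by m, q, B alone.
Pitch = v∥·T = (7.57×10^5)(1.10×10^-5) = 8.34 m.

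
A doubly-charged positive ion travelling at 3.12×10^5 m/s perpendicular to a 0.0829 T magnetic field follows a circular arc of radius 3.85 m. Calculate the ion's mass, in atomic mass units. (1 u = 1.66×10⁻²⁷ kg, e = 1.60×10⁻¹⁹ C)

m ≈ 197 u

qvB = mv²/r ⇒ m = qBr/v.
m = (2×1.60×10^-19)(0.0829)(3.85) / (3.12×10^5) = 3.27×10^-25 kg = 197 u.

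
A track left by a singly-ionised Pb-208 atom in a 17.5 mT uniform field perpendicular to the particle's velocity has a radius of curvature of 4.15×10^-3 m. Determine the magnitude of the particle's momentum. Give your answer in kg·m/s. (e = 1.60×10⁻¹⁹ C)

p ≈ 1.16×10^-23 kg·m/s

Since qvB = mv²/r, the momentum p = mv = qBr.
p = (1×1.60×10^-19)(0.0175)(4.15×10^-3) = 1.16×10^-23 kg·m/s.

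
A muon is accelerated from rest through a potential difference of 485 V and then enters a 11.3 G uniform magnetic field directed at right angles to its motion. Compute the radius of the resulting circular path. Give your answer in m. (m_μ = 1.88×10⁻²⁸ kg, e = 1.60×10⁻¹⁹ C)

The kinetic energy gained is K = qV = (1×1.60×10^-19)(485) = 7.76×10^-17 J.
v = √(2K/m) = 9.09×10^5 m/s.
r = mv/(qB) = (1.88×10^-28)(9.09×10^5) / [(1×1.60×10^-19)(1.13×10^-3)] = 0.945 m.

r ≈ 0.945 m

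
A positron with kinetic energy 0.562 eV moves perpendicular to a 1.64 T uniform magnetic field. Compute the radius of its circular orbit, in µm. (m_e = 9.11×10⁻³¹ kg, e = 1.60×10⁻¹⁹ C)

Convert the energy: K = 0.562 eV = 8.99×10^-20 J.
v = √(2K/m) = √(2·8.99×10^-20/9.11×10^-31) = 4.44×10^5 m/s.
r = mv/(qB) = (9.11×10^-31)(4.44×10^5) / [(1×1.60×10^-19)(1.64)] = 1.54×10^-6 m.

r ≈ 1.54 µm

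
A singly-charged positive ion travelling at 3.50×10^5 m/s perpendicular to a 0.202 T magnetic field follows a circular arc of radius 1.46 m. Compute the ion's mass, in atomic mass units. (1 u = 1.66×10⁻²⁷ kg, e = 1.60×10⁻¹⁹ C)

m ≈ 81.2 u

qvB = mv²/r ⇒ m = qBr/v.
m = (1×1.60×10^-19)(0.202)(1.46) / (3.50×10^5) = 1.35×10^-25 kg = 81.2 u.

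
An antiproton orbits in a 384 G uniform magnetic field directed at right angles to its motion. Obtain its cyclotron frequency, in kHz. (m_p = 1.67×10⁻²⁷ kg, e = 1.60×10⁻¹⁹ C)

f ≈ 586 kHz

f = qB/(2πm) = (1×1.60×10^-19)(0.0384) / [2π(1.67×10^-27)] = 5.86×10^5 Hz.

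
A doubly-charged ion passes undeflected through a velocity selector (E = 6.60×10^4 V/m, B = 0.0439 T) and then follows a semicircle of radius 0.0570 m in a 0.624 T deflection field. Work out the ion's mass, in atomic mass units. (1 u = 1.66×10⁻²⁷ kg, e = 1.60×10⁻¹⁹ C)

m ≈ 4.56 u

v = E/B₁ = 1.50×10^6 m/s.
From r = mv/(qB₂), m = qB₂r/v = (2×1.60×10^-19)(0.624)(0.0570) / (1.50×10^6) = 7.57×10^-27 kg.
In atomic mass units: m = 7.57×10^-27 / 1.66×10^-27 = 4.56 u.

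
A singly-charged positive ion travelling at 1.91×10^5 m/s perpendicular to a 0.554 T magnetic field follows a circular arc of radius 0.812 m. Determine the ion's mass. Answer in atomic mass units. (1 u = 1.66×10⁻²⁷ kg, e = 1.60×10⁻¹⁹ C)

qvB = mv²/r ⇒ m = qBr/v.
m = (1×1.60×10^-19)(0.554)(0.812) / (1.91×10^5) = 3.77×10^-25 kg = 227 u.

m ≈ 227 u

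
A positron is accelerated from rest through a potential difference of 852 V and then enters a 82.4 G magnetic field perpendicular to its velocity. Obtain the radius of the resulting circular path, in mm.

r ≈ 12.0 mm

The kinetic energy gained is K = qV = (1×1.60×10^-19)(852) = 1.36×10^-16 J.
v = √(2K/m) = 1.73×10^7 m/s.
r = mv/(qB) = (9.11×10^-31)(1.73×10^7) / [(1×1.60×10^-19)(8.24×10^-3)] = 0.0120 m.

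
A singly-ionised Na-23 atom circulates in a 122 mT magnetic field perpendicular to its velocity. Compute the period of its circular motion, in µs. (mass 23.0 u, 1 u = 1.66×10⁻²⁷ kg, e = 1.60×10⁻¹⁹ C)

The cyclotron period is independent of speed: T = 2πm/(qB).
T = 2π(3.82×10^-26) / [(1×1.60×10^-19)(0.122)] = 1.23×10^-5 s.

T ≈ 12.3 µs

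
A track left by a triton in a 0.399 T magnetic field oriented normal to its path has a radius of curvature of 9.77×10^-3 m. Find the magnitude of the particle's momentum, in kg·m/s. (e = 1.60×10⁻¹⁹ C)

Since qvB = mv²/r, the momentum p = mv = qBr.
p = (1×1.60×10^-19)(0.399)(9.77×10^-3) = 6.24×10^-22 kg·m/s.

p ≈ 6.24×10^-22 kg·m/s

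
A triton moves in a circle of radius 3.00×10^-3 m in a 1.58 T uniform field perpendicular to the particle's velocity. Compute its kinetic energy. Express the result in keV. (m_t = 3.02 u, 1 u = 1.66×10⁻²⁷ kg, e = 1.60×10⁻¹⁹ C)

v = qBr/m = (1×1.60×10^-19)(1.58)(3.00×10^-3) / (5.01×10^-27) = 1.51×10^5 m/s.
K = ½mv² = 0.5·(5.01×10^-27)·(1.51×10^5)² = 5.74×10^-17 J = 0.359 keV.

K ≈ 0.359 keV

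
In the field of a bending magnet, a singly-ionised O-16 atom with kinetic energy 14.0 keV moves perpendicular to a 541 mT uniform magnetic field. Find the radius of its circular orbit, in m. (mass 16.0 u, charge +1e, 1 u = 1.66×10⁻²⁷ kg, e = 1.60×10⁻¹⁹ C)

Convert the energy: K = 14.0 keV = 2.24×10^-15 J.
v = √(2K/m) = √(2·2.24×10^-15/2.66×10^-26) = 4.11×10^5 m/s.
r = mv/(qB) = (2.66×10^-26)(4.11×10^5) / [(1×1.60×10^-19)(0.541)] = 0.126 m.

r ≈ 0.126 m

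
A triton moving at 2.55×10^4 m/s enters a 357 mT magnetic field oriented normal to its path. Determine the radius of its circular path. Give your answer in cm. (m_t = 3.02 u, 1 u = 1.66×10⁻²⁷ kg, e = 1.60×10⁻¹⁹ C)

r ≈ 0.224 cm

The magnetic force provides the centripetal force: qvB = mv²/r, so r = mv/(qB).
r = (5.01×10^-27 kg)(2.55×10^4 m/s) / [(1×1.60×10^-19 C)(0.357 T)] = 2.24×10^-3 m.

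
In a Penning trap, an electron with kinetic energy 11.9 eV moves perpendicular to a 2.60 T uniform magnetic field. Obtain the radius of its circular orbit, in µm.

r ≈ 4.48 µm

Convert the energy: K = 11.9 eV = 1.90×10^-18 J.
v = √(2K/m) = √(2·1.90×10^-18/9.11×10^-31) = 2.04×10^6 m/s.
r = mv/(qB) = (9.11×10^-31)(2.04×10^6) / [(1×1.60×10^-19)(2.60)] = 4.48×10^-6 m.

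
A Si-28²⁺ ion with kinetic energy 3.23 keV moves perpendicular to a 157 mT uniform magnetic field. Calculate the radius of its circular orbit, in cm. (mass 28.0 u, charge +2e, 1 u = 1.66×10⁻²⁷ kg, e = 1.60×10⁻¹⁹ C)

Convert the energy: K = 3.23 keV = 5.17×10^-16 J.
v = √(2K/m) = √(2·5.17×10^-16/4.65×10^-26) = 1.49×10^5 m/s.
r = mv/(qB) = (4.65×10^-26)(1.49×10^5) / [(2×1.60×10^-19)(0.157)] = 0.138 m.

r ≈ 13.8 cm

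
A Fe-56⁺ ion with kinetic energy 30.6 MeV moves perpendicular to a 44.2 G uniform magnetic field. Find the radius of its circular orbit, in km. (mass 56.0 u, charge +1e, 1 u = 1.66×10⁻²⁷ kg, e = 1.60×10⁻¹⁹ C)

Convert the energy: K = 30.6 MeV = 4.90×10^-12 J.
v = √(2K/m) = √(2·4.90×10^-12/9.30×10^-26) = 1.03×10^7 m/s.
r = mv/(qB) = (9.30×10^-26)(1.03×10^7) / [(1×1.60×10^-19)(4.42×10^-3)] = 1350 m.

r ≈ 1.35 km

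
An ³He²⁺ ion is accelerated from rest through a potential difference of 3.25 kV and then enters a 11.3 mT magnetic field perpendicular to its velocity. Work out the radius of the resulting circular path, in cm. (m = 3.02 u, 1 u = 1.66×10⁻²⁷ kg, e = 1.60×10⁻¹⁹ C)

The kinetic energy gained is K = qV = (2×1.60×10^-19)(3250) = 1.04×10^-15 J.
v = √(2K/m) = 6.44×10^5 m/s.
r = mv/(qB) = (5.01×10^-27)(6.44×10^5) / [(2×1.60×10^-19)(0.0113)] = 0.893 m.

r ≈ 89.3 cm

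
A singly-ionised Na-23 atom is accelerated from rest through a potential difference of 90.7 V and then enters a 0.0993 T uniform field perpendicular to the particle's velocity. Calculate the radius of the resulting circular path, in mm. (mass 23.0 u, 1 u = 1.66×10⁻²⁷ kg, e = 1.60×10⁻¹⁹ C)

The kinetic energy gained is K = qV = (1×1.60×10^-19)(90.7) = 1.45×10^-17 J.
v = √(2K/m) = 2.76×10^4 m/s.
r = mv/(qB) = (3.82×10^-26)(2.76×10^4) / [(1×1.60×10^-19)(0.0993)] = 0.0663 m.

r ≈ 66.3 mm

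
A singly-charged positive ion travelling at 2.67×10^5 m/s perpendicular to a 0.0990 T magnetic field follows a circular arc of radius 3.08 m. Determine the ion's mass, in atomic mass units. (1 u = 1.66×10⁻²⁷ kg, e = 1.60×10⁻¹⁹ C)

m ≈ 110 u

qvB = mv²/r ⇒ m = qBr/v.
m = (1×1.60×10^-19)(0.0990)(3.08) / (2.67×10^5) = 1.83×10^-25 kg = 110 u.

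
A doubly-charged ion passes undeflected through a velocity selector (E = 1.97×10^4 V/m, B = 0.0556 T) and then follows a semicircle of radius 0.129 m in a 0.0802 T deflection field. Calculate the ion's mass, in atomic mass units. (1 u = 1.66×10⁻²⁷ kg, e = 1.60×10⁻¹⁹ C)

m ≈ 5.63 u

v = E/B₁ = 3.54×10^5 m/s.
From r = mv/(qB₂), m = qB₂r/v = (2×1.60×10^-19)(0.0802)(0.129) / (3.54×10^5) = 9.34×10^-27 kg.
In atomic mass units: m = 9.34×10^-27 / 1.66×10^-27 = 5.63 u.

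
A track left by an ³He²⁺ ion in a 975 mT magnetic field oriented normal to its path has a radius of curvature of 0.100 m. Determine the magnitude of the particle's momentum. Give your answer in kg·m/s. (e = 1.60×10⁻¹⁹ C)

p ≈ 3.12×10^-20 kg·m/s

Since qvB = mv²/r, the momentum p = mv = qBr.
p = (2×1.60×10^-19)(0.975)(0.100) = 3.12×10^-20 kg·m/s.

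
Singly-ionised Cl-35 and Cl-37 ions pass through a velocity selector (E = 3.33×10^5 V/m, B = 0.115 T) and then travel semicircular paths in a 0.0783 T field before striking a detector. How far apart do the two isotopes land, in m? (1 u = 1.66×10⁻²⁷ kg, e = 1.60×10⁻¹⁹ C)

Both emerge at v = E/B₁ = 2.90×10^6 m/s.
r = mv/(qB₂), so r₁ = 13.429 m and r₂ = 14.196 m, giving Δr = 0.767 m.
After a semicircle each ion lands a diameter 2r from the entry slit, so the separation is 2Δr = 1.53 m.

Δd ≈ 1.53 m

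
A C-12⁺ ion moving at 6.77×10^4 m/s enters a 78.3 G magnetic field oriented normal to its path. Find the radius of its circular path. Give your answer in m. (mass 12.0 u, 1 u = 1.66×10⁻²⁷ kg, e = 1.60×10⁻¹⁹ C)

The magnetic force provides the centripetal force: qvB = mv²/r, so r = mv/(qB).
r = (1.99×10^-26 kg)(6.77×10^4 m/s) / [(1×1.60×10^-19 C)(7.83×10^-3 T)] = 1.08 m.

r ≈ 1.08 m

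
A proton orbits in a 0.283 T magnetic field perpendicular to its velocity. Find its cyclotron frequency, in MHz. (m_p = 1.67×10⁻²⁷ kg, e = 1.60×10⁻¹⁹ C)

f = qB/(2πm) = (1×1.60×10^-19)(0.283) / [2π(1.67×10^-27)] = 4.32×10^6 Hz.

f ≈ 4.32 MHz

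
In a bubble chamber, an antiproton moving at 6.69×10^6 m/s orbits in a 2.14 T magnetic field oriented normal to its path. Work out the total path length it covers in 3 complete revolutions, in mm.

r = mv/(qB) = 0.0326 m, so one revolution covers 2πr = 0.205 m.
In 3 revolutions: L = 3·2πr = 0.615 m.

L ≈ 615 mm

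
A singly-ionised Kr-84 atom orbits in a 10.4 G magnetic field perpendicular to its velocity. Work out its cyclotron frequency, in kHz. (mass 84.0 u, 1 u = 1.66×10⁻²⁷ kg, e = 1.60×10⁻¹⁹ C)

f ≈ 0.190 kHz

f = qB/(2πm) = (1×1.60×10^-19)(1.04×10^-3) / [2π(1.39×10^-25)] = 190 Hz.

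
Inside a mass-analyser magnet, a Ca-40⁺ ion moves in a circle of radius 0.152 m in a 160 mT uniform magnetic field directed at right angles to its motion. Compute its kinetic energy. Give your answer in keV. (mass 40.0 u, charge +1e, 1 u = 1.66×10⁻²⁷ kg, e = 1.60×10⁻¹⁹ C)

v = qBr/m = (1×1.60×10^-19)(0.160)(0.152) / (6.64×10^-26) = 5.86×10^4 m/s.
K = ½mv² = 0.5·(6.64×10^-26)·(5.86×10^4)² = 1.14×10^-16 J = 0.713 keV.

K ≈ 0.713 keV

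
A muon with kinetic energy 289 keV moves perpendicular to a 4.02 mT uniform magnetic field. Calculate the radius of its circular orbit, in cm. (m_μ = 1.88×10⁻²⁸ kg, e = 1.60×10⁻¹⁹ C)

r ≈ 648 cm

Convert the energy: K = 289 keV = 4.62×10^-14 J.
v = √(2K/m) = √(2·4.62×10^-14/1.88×10^-28) = 2.22×10^7 m/s.
r = mv/(qB) = (1.88×10^-28)(2.22×10^7) / [(1×1.60×10^-19)(4.02×10^-3)] = 6.48 m.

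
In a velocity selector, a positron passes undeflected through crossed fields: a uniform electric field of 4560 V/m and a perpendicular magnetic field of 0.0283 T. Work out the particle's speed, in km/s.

For zero net force, qE = qvB, so v = E/B.
v = (4560) / (0.0283) = 1.61×10^5 m/s.

v ≈ 161 km/s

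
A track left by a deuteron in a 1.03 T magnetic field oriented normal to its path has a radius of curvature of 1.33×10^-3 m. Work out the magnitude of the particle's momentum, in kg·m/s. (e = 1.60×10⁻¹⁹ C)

p ≈ 2.19×10^-22 kg·m/s

Since qvB = mv²/r, the momentum p = mv = qBr.
p = (1×1.60×10^-19)(1.03)(1.33×10^-3) = 2.19×10^-22 kg·m/s.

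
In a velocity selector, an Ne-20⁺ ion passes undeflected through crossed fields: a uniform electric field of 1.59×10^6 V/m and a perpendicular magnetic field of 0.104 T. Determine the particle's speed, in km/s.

For zero net force, qE = qvB, so v = E/B.
v = (1.59×10^6) / (0.104) = 1.53×10^7 m/s.

v ≈ 15300 km/s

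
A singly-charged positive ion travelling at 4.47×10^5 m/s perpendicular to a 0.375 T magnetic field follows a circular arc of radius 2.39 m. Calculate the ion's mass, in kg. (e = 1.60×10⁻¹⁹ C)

m ≈ 3.21×10^-25 kg

qvB = mv²/r ⇒ m = qBr/v.
m = (1×1.60×10^-19)(0.375)(2.39) / (4.47×10^5) = 3.21×10^-25 kg.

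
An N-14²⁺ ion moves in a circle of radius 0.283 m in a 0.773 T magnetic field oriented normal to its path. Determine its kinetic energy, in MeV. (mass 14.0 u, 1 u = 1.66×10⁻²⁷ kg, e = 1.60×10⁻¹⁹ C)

v = qBr/m = (2×1.60×10^-19)(0.773)(0.283) / (2.32×10^-26) = 3.01×10^6 m/s.
K = ½mv² = 0.5·(2.32×10^-26)·(3.01×10^6)² = 1.05×10^-13 J = 0.659 MeV.

K ≈ 0.659 MeV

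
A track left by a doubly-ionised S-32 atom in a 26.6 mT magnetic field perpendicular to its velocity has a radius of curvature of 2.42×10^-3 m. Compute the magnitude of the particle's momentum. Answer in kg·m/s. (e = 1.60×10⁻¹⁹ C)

Since qvB = mv²/r, the momentum p = mv = qBr.
p = (2×1.60×10^-19)(0.0266)(2.42×10^-3) = 2.06×10^-23 kg·m/s.

p ≈ 2.06×10^-23 kg·m/s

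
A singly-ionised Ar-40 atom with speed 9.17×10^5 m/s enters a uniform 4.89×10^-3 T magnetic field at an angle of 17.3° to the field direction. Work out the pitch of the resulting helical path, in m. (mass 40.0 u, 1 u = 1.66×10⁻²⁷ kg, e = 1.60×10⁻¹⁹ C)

The velocity component along B is v∥ = v cos17.3° = 8.76×10^5 m/s.
The cyclotron period T = 2πm/(qB) = 5.33×10^-4 s is set by m, q, B alone.
Pitch = v∥·T = (8.76×10^5)(5.33×10^-4) = 467 m.

pitch ≈ 467 m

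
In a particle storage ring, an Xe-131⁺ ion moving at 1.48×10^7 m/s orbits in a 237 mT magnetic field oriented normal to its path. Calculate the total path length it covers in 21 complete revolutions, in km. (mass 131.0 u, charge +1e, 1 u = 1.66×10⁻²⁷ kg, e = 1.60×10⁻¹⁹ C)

L ≈ 11.2 km

r = mv/(qB) = 84.9 m, so one revolution covers 2πr = 533 m.
In 21 revolutions: L = 21·2πr = 1.12×10^4 m.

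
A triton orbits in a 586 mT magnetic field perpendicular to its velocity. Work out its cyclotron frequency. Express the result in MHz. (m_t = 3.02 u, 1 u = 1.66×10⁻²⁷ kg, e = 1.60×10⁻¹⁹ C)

f ≈ 2.98 MHz

f = qB/(2πm) = (1×1.60×10^-19)(0.586) / [2π(5.01×10^-27)] = 2.98×10^6 Hz.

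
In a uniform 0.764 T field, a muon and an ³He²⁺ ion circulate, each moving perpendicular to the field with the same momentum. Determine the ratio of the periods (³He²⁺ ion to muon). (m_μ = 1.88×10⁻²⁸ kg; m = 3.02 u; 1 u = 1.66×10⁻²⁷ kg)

ratio ≈ 13.3

T = 2πm/(qB) is independent of speed, so T₂/T₁ = (m₂/q₂)/(m₁/q₁).
T_{³He²⁺ ion}/T_{muon} = (5.01×10^-27/2e) / (1.88×10^-28/1e) = 13.3.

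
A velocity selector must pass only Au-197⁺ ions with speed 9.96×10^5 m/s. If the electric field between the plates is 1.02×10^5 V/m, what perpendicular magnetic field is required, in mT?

qE = qvB ⇒ B = E/v = (1.02×10^5) / (9.96×10^5) = 0.102 T.

B ≈ 102 mT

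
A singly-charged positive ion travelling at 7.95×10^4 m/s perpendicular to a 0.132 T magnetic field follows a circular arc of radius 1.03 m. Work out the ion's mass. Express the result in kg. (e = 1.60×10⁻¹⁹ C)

qvB = mv²/r ⇒ m = qBr/v.
m = (1×1.60×10^-19)(0.132)(1.03) / (7.95×10^4) = 2.74×10^-25 kg.

m ≈ 2.74×10^-25 kg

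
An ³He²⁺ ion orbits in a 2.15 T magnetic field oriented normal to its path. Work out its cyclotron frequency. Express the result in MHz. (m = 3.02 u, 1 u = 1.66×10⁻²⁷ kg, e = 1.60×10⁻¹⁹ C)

f ≈ 21.8 MHz

f = qB/(2πm) = (2×1.60×10^-19)(2.15) / [2π(5.01×10^-27)] = 2.18×10^7 Hz.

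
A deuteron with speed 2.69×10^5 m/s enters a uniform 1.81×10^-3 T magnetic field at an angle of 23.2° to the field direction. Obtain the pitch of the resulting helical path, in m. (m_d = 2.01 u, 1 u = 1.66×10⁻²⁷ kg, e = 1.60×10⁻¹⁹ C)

The velocity component along B is v∥ = v cos23.2° = 2.47×10^5 m/s.
The cyclotron period T = 2πm/(qB) = 7.24×10^-5 s is set by m, q, B alone.
Pitch = v∥·T = (2.47×10^5)(7.24×10^-5) = 17.9 m.

pitch ≈ 17.9 m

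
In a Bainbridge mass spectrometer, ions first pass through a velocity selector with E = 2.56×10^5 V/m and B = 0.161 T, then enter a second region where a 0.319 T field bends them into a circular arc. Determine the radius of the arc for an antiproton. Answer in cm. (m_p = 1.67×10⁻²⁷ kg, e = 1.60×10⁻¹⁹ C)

The selector passes v = E/B = 2.56×10^5/0.161 = 1.59×10^6 m/s.
In the deflection region, r = mv/(qB₂) = (1.67×10^-27)(1.59×10^6) / [(1×1.60×10^-19)(0.319)] = 0.0520 m.

r ≈ 5.20 cm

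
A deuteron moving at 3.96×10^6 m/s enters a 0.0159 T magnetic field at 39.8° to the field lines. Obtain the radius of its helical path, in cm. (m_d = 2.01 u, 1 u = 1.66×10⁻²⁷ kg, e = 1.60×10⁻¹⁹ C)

Only the perpendicular component v⊥ = v sin39.8° = 2.53×10^6 m/s is bent by the field.
r = m v⊥ /(qB) = (3.34×10^-27)(2.53×10^6) / [(1×1.60×10^-19)(0.0159)] = 3.32 m.

r ≈ 332 cm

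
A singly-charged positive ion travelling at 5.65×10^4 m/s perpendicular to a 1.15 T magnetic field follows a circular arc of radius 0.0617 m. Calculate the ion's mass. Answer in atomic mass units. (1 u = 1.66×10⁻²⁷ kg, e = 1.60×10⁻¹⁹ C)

qvB = mv²/r ⇒ m = qBr/v.
m = (1×1.60×10^-19)(1.15)(0.0617) / (5.65×10^4) = 2.01×10^-25 kg = 121 u.

m ≈ 121 u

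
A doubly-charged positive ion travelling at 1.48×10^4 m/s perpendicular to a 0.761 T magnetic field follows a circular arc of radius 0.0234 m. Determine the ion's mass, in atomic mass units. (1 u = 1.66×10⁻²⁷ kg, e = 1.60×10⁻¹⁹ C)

m ≈ 232 u

qvB = mv²/r ⇒ m = qBr/v.
m = (2×1.60×10^-19)(0.761)(0.0234) / (1.48×10^4) = 3.85×10^-25 kg = 232 u.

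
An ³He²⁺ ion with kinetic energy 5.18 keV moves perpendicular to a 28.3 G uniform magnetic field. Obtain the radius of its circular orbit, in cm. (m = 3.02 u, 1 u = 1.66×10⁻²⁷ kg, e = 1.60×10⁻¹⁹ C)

r ≈ 318 cm

Convert the energy: K = 5.18 keV = 8.29×10^-16 J.
v = √(2K/m) = √(2·8.29×10^-16/5.01×10^-27) = 5.75×10^5 m/s.
r = mv/(qB) = (5.01×10^-27)(5.75×10^5) / [(2×1.60×10^-19)(2.83×10^-3)] = 3.18 m.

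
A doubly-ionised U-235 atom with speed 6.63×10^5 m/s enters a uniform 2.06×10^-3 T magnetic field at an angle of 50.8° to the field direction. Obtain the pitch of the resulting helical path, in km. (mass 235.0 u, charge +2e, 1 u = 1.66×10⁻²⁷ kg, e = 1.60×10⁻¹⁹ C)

The velocity component along B is v∥ = v cos50.8° = 4.19×10^5 m/s.
The cyclotron period T = 2πm/(qB) = 3.72×10^-3 s is set by m, q, B alone.
Pitch = v∥·T = (4.19×10^5)(3.72×10^-3) = 1560 m.

pitch ≈ 1.56 km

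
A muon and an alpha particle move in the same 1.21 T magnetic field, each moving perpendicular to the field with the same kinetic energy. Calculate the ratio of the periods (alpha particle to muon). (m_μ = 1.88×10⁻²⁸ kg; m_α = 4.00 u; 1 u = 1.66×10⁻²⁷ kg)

T = 2πm/(qB) is independent of speed, so T₂/T₁ = (m₂/q₂)/(m₁/q₁).
T_{alpha particle}/T_{muon} = (6.64×10^-27/2e) / (1.88×10^-28/1e) = 17.7.

ratio ≈ 17.7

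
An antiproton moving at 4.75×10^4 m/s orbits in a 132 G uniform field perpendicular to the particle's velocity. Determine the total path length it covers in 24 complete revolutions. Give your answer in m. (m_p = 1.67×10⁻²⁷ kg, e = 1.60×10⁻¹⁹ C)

r = mv/(qB) = 0.0376 m, so one revolution covers 2πr = 0.236 m.
In 24 revolutions: L = 24·2πr = 5.66 m.

L ≈ 5.66 m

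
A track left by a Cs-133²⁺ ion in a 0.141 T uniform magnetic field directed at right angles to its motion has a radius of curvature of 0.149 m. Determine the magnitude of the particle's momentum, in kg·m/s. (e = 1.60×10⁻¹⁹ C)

Since qvB = mv²/r, the momentum p = mv = qBr.
p = (2×1.60×10^-19)(0.141)(0.149) = 6.72×10^-21 kg·m/s.

p ≈ 6.72×10^-21 kg·m/s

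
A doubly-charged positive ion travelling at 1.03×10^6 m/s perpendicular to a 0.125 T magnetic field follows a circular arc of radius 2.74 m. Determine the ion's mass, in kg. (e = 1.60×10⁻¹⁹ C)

m ≈ 1.06×10^-25 kg

qvB = mv²/r ⇒ m = qBr/v.
m = (2×1.60×10^-19)(0.125)(2.74) / (1.03×10^6) = 1.06×10^-25 kg.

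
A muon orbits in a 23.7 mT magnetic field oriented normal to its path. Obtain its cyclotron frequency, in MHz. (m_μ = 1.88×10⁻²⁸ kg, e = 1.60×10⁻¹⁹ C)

f = qB/(2πm) = (1×1.60×10^-19)(0.0237) / [2π(1.88×10^-28)] = 3.21×10^6 Hz.

f ≈ 3.21 MHz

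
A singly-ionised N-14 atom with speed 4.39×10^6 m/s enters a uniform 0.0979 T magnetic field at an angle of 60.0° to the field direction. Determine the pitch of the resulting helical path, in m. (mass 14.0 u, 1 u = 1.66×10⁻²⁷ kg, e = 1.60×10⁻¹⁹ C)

pitch ≈ 20.5 m

The velocity component along B is v∥ = v cos60.0° = 2.20×10^6 m/s.
The cyclotron period T = 2πm/(qB) = 9.32×10^-6 s is set by m, q, B alone.
Pitch = v∥·T = (2.20×10^6)(9.32×10^-6) = 20.5 m.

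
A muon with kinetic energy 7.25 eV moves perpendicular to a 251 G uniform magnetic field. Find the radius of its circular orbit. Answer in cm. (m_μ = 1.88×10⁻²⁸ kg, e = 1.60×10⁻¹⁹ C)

r ≈ 0.520 cm

Convert the energy: K = 7.25 eV = 1.16×10^-18 J.
v = √(2K/m) = √(2·1.16×10^-18/1.88×10^-28) = 1.11×10^5 m/s.
r = mv/(qB) = (1.88×10^-28)(1.11×10^5) / [(1×1.60×10^-19)(0.0251)] = 5.20×10^-3 m.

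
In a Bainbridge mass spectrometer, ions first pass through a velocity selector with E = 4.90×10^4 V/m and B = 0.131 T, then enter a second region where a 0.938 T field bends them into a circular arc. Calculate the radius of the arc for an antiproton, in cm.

r ≈ 0.416 cm

The selector passes v = E/B = 4.90×10^4/0.131 = 3.74×10^5 m/s.
In the deflection region, r = mv/(qB₂) = (1.67×10^-27)(3.74×10^5) / [(1×1.60×10^-19)(0.938)] = 4.16×10^-3 m.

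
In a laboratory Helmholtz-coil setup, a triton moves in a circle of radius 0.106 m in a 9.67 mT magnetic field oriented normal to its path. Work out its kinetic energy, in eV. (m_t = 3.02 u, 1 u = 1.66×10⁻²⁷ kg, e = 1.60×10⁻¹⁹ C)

v = qBr/m = (1×1.60×10^-19)(9.67×10^-3)(0.106) / (5.01×10^-27) = 3.27×10^4 m/s.
K = ½mv² = 0.5·(5.01×10^-27)·(3.27×10^4)² = 2.68×10^-18 J = 16.8 eV.

K ≈ 16.8 eV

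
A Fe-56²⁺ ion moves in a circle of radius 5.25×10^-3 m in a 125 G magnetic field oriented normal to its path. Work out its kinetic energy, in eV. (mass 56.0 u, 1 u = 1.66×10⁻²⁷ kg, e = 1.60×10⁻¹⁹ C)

K ≈ 0.0148 eV

v = qBr/m = (2×1.60×10^-19)(0.0125)(5.25×10^-3) / (9.30×10^-26) = 226 m/s.
K = ½mv² = 0.5·(9.30×10^-26)·(226)² = 2.37×10^-21 J = 0.0148 eV.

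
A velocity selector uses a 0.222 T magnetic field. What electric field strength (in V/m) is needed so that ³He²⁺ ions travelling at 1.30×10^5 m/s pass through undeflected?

qE = qvB ⇒ E = vB = (1.30×10^5)(0.222) = 2.89×10^4 V/m.

E ≈ 2.89×10^4 V/m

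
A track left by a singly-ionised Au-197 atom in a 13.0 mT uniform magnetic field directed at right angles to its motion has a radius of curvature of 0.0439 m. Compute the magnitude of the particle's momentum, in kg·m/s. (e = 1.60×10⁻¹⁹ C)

p ≈ 9.13×10^-23 kg·m/s

Since qvB = mv²/r, the momentum p = mv = qBr.
p = (1×1.60×10^-19)(0.0130)(0.0439) = 9.13×10^-23 kg·m/s.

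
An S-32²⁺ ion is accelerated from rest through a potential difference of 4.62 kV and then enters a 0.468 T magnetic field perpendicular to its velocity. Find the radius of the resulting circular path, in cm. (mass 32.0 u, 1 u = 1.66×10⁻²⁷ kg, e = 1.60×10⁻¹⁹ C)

r ≈ 8.37 cm

The kinetic energy gained is K = qV = (2×1.60×10^-19)(4620) = 1.48×10^-15 J.
v = √(2K/m) = 2.36×10^5 m/s.
r = mv/(qB) = (5.31×10^-26)(2.36×10^5) / [(2×1.60×10^-19)(0.468)] = 0.0837 m.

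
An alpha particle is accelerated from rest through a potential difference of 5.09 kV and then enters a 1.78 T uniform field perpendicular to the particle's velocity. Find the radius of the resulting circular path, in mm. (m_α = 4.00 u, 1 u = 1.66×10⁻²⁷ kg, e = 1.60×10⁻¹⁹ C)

The kinetic energy gained is K = qV = (2×1.60×10^-19)(5090) = 1.63×10^-15 J.
v = √(2K/m) = 7.00×10^5 m/s.
r = mv/(qB) = (6.64×10^-27)(7.00×10^5) / [(2×1.60×10^-19)(1.78)] = 8.17×10^-3 m.

r ≈ 8.17 mm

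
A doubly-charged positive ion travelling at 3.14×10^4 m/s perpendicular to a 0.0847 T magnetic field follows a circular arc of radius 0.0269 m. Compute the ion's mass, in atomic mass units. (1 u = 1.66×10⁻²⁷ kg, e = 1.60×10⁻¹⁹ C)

qvB = mv²/r ⇒ m = qBr/v.
m = (2×1.60×10^-19)(0.0847)(0.0269) / (3.14×10^4) = 2.32×10^-26 kg = 14.0 u.

m ≈ 14.0 u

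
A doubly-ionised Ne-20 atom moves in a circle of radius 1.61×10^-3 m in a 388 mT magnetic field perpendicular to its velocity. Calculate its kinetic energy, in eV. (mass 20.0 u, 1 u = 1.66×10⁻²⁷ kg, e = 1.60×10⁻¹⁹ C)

K ≈ 3.76 eV

v = qBr/m = (2×1.60×10^-19)(0.388)(1.61×10^-3) / (3.32×10^-26) = 6020 m/s.
K = ½mv² = 0.5·(3.32×10^-26)·(6020)² = 6.02×10^-19 J = 3.76 eV.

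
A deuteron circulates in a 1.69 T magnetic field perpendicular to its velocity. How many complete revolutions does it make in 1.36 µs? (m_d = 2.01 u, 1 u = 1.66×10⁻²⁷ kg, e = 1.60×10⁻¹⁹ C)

T = 2πm/(qB) = 2π(3.3366×10^-27) / [(1×1.60×10^-19)(1.69)] = 7.7531×10^-8 s.
N = t/T = 1.36×10^-6 / 7.7531×10^-8 ≈ 17.54, so 17 complete revolutions.

N = 17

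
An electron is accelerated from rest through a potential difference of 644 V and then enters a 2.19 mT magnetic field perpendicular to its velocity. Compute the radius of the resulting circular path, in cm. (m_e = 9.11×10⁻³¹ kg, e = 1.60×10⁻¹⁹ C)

r ≈ 3.91 cm

The kinetic energy gained is K = qV = (1×1.60×10^-19)(644) = 1.03×10^-16 J.
v = √(2K/m) = 1.50×10^7 m/s.
r = mv/(qB) = (9.11×10^-31)(1.50×10^7) / [(1×1.60×10^-19)(2.19×10^-3)] = 0.0391 m.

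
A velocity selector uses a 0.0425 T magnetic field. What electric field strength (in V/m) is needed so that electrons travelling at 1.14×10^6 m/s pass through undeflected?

E ≈ 4.84×10^4 V/m

qE = qvB ⇒ E = vB = (1.14×10^6)(0.0425) = 4.84×10^4 V/m.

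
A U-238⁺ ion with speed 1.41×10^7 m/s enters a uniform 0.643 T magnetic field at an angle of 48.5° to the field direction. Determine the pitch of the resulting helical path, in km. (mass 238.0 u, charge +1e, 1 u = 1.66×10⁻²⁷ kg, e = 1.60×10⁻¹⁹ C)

pitch ≈ 0.225 km

The velocity component along B is v∥ = v cos48.5° = 9.34×10^6 m/s.
The cyclotron period T = 2πm/(qB) = 2.41×10^-5 s is set by m, q, B alone.
Pitch = v∥·T = (9.34×10^6)(2.41×10^-5) = 225 m.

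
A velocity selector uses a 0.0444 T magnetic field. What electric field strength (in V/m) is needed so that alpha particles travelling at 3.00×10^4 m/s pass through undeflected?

E ≈ 1330 V/m

qE = qvB ⇒ E = vB = (3.00×10^4)(0.0444) = 1330 V/m.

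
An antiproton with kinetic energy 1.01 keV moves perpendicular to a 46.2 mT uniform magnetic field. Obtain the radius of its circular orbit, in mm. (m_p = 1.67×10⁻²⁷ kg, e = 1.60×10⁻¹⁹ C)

r ≈ 99.4 mm

Convert the energy: K = 1.01 keV = 1.62×10^-16 J.
v = √(2K/m) = √(2·1.62×10^-16/1.67×10^-27) = 4.40×10^5 m/s.
r = mv/(qB) = (1.67×10^-27)(4.40×10^5) / [(1×1.60×10^-19)(0.0462)] = 0.0994 m.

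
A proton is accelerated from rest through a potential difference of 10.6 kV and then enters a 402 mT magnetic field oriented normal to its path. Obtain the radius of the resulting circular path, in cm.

The kinetic energy gained is K = qV = (1×1.60×10^-19)(1.06×10^4) = 1.70×10^-15 J.
v = √(2K/m) = 1.43×10^6 m/s.
r = mv/(qB) = (1.67×10^-27)(1.43×10^6) / [(1×1.60×10^-19)(0.402)] = 0.0370 m.

r ≈ 3.70 cm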